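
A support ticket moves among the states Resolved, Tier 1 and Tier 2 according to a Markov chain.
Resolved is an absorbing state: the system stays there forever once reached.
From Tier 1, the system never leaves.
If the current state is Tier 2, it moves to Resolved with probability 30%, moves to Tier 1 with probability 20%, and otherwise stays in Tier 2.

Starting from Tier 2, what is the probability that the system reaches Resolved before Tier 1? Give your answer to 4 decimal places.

Let h(s) be the probability of absorption at Resolved starting from transient state s. Then h(Resolved) = 1 and h(Tier 1) = 0. By first-step analysis:
h(Tier 2) = 0.3·1 + 0.2·0 + 0.5·h(Tier 2)
Solving: h(Tier 2) = 0.6000.
Starting from Tier 2, the probability is 0.6000.

0.6000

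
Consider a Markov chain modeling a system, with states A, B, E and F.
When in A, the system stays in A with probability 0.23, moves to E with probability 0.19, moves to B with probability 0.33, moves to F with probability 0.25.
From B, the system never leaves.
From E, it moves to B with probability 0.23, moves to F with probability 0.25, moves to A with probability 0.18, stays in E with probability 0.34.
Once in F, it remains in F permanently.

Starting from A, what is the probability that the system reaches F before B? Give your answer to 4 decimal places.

Let h(s) be the probability of absorption at F starting from transient state s. Then h(F) = 1 and h(B) = 0. By first-step analysis:
h(A) = 0.23·h(A) + 0.33·0 + 0.19·h(E) + 0.25·1
h(E) = 0.18·h(A) + 0.23·0 + 0.34·h(E) + 0.25·1
Solving: h(A) = 0.4483, h(E) = 0.5011.
Starting from A, the probability is 0.4483.

0.4483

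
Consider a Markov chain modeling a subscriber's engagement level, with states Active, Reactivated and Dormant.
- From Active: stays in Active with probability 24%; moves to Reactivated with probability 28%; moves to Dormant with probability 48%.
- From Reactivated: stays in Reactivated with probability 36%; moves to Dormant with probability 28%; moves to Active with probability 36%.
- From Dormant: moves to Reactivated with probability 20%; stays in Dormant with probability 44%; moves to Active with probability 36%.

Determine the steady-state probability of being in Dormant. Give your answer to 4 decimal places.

0.4099

Let the stationary distribution be π with π = πP and π_1 + π_2 + π_3 = 1.
π_1 = 0.24·π_1 + 0.36·π_2 + 0.36·π_3
π_2 = 0.28·π_1 + 0.36·π_2 + 0.2·π_3
Solving with the normalization constraint gives π = (0.3214, 0.2687, 0.4099).
So the stationary probability of Dormant is 0.4099.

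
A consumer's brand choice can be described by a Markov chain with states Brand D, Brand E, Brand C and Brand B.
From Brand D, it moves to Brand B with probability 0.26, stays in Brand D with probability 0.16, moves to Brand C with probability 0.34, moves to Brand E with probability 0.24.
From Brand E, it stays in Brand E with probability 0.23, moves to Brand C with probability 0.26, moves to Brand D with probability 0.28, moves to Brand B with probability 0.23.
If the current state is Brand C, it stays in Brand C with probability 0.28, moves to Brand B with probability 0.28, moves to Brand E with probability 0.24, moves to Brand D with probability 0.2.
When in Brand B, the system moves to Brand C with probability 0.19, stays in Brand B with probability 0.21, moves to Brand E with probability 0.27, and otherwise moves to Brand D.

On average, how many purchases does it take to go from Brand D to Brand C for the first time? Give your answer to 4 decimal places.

Let t(s) be the expected number of purchases to first reach Brand C from state s, with t(Brand C) = 0. Conditioning on the first purchase:
t(Brand D) = 1 + 0.16·t(Brand D) + 0.24·t(Brand E) + 0.26·t(Brand B)
t(Brand E) = 1 + 0.28·t(Brand D) + 0.23·t(Brand E) + 0.23·t(Brand B)
t(Brand B) = 1 + 0.33·t(Brand D) + 0.27·t(Brand E) + 0.21·t(Brand B)
Solving: t(Brand D) = 3.5171, t(Brand E) = 3.7805, t(Brand B) = 4.0271.
Expected purchases from Brand D to Brand C: 3.5171.

3.5171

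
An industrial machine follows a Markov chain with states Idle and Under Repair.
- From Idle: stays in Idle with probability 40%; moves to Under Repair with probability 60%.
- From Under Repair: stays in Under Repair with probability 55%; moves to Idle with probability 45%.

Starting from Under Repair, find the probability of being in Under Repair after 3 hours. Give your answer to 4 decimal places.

0.5714

Propagate the distribution vector 3 hours from Under Repair.
After 0 hours: (0.0000, 1.0000)
After 1 hour: (0.4500, 0.5500)
After 2 hours: (0.4275, 0.5725)
After 3 hours: (0.4286, 0.5714)
P(in Under Repair after 3 hours) = 0.5714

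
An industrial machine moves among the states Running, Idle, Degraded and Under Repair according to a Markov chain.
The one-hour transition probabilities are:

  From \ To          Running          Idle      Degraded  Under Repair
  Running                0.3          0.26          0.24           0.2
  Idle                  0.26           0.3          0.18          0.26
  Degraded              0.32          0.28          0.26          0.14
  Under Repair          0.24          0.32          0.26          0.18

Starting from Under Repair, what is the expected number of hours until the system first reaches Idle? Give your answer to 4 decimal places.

3.4106

Let t(s) be the expected number of hours to first reach Idle from state s, with t(Idle) = 0. Conditioning on the first hour:
t(Running) = 1 + 0.3·t(Running) + 0.24·t(Degraded) + 0.2·t(Under Repair)
t(Degraded) = 1 + 0.32·t(Running) + 0.26·t(Degraded) + 0.14·t(Under Repair)
t(Under Repair) = 1 + 0.24·t(Running) + 0.26·t(Degraded) + 0.18·t(Under Repair)
Solving: t(Running) = 3.6250, t(Degraded) = 3.5642, t(Under Repair) = 3.4106.
Expected hours from Under Repair to Idle: 3.4106.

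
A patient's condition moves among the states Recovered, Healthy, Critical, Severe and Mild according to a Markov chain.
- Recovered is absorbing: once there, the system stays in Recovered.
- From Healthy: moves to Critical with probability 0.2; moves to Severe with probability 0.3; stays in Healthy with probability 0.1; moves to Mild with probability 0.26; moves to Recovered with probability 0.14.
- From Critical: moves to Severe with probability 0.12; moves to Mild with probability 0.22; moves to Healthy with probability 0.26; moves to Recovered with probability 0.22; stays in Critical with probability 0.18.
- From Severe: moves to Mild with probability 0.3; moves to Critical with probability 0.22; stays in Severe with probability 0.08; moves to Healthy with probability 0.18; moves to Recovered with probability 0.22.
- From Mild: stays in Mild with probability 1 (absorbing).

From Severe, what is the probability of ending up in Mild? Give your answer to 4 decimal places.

0.5734

Let h(s) be the probability of absorption at Mild starting from transient state s. Then h(Mild) = 1 and h(Recovered) = 0. By first-step analysis:
h(Healthy) = 0.14·0 + 0.1·h(Healthy) + 0.2·h(Critical) + 0.3·h(Severe) + 0.26·1
h(Critical) = 0.22·0 + 0.26·h(Healthy) + 0.18·h(Critical) + 0.12·h(Severe) + 0.22·1
h(Severe) = 0.22·0 + 0.18·h(Healthy) + 0.22·h(Critical) + 0.08·h(Severe) + 0.3·1
Solving: h(Healthy) = 0.6006, h(Critical) = 0.5426, h(Severe) = 0.5734.
Starting from Severe, the probability is 0.5734.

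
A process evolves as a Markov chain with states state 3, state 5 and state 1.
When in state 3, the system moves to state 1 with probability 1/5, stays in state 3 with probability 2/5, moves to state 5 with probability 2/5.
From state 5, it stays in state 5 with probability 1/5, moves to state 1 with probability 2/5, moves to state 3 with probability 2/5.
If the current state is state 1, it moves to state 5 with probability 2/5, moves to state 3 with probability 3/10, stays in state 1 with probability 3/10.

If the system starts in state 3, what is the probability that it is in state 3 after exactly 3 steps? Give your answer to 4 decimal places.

0.3700

Propagate the distribution vector 3 steps from state 3.
After 0 steps: (1.0000, 0.0000, 0.0000)
After 1 step: (0.4000, 0.4000, 0.2000)
After 2 steps: (0.3800, 0.3200, 0.3000)
After 3 steps: (0.3700, 0.3360, 0.2940)
P(in state 3 after 3 steps) = 0.3700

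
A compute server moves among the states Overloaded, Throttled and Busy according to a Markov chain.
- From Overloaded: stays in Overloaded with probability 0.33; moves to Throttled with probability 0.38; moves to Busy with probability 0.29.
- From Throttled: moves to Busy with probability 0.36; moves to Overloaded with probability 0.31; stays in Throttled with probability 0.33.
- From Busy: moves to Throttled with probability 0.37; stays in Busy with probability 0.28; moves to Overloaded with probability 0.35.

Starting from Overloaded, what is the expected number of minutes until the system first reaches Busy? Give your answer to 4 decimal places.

Let t(s) be the expected number of minutes to first reach Busy from state s, with t(Busy) = 0. Conditioning on the first minute:
t(Overloaded) = 1 + 0.33·t(Overloaded) + 0.38·t(Throttled)
t(Throttled) = 1 + 0.31·t(Overloaded) + 0.33·t(Throttled)
Solving: t(Overloaded) = 3.1712, t(Throttled) = 2.9598.
Expected minutes from Overloaded to Busy: 3.1712.

3.1712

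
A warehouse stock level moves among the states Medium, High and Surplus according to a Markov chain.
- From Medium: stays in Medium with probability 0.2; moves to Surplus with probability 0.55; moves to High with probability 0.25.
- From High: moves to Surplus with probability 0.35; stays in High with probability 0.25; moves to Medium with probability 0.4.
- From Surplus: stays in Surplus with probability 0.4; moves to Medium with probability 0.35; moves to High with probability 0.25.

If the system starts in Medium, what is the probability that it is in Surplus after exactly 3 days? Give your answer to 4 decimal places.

Propagate the distribution vector 3 days from Medium.
After 0 days: (1.0000, 0.0000, 0.0000)
After 1 day: (0.2000, 0.2500, 0.5500)
After 2 days: (0.3325, 0.2500, 0.4175)
After 3 days: (0.3126, 0.2500, 0.4374)
P(in Surplus after 3 days) = 0.4374

0.4374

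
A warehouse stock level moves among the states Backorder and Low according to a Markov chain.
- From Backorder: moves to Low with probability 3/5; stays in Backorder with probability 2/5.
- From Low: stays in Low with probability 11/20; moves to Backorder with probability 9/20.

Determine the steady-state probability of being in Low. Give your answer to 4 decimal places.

0.5714

Let the stationary distribution be π with π = πP and π_1 + π_2 = 1.
π_1 = 0.4·π_1 + 0.45·π_2
Solving with the normalization constraint gives π = (0.4286, 0.5714).
So the stationary probability of Low is 0.5714.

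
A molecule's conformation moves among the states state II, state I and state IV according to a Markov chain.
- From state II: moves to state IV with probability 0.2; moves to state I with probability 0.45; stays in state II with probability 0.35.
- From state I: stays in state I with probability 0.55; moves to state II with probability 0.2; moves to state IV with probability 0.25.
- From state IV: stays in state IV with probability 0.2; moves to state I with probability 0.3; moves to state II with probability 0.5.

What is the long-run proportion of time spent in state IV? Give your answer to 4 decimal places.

0.2231

Let the stationary distribution be π with π = πP and π_1 + π_2 + π_3 = 1.
π_1 = 0.35·π_1 + 0.2·π_2 + 0.5·π_3
π_2 = 0.45·π_1 + 0.55·π_2 + 0.3·π_3
Solving with the normalization constraint gives π = (0.3140, 0.4628, 0.2231).
So the stationary probability of state IV is 0.2231.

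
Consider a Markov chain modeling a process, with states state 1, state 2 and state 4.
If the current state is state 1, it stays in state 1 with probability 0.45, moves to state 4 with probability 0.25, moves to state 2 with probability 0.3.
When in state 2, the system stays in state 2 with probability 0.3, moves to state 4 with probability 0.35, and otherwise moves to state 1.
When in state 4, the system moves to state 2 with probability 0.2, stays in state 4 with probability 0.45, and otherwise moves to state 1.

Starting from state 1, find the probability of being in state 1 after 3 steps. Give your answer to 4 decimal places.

0.3895

Propagate the distribution vector 3 steps from state 1.
After 0 steps: (1.0000, 0.0000, 0.0000)
After 1 step: (0.4500, 0.3000, 0.2500)
After 2 steps: (0.3950, 0.2750, 0.3300)
After 3 steps: (0.3895, 0.2670, 0.3435)
P(in state 1 after 3 steps) = 0.3895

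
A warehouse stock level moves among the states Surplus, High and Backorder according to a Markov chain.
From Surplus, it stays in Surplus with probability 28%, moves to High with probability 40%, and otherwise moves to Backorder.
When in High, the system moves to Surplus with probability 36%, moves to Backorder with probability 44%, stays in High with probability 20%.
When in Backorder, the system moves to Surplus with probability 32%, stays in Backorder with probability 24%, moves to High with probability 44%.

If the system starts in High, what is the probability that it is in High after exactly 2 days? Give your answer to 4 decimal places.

Sum over the intermediate state after 1 day:
P = P(High→Surplus)·P(Surplus→High) + P(High→High)·P(High→High) + P(High→Backorder)·P(Backorder→High)
  = 0.36×0.4 + 0.2×0.2 + 0.44×0.44
  = 0.1440 + 0.0400 + 0.1936 = 0.3776

0.3776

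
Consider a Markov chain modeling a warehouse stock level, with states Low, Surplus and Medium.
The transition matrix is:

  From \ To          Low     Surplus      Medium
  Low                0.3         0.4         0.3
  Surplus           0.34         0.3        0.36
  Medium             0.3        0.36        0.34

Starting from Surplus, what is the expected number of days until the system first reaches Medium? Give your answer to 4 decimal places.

2.9379

Let t(s) be the expected number of days to first reach Medium from state s, with t(Medium) = 0. Conditioning on the first day:
t(Low) = 1 + 0.3·t(Low) + 0.4·t(Surplus)
t(Surplus) = 1 + 0.34·t(Low) + 0.3·t(Surplus)
Solving: t(Low) = 3.1073, t(Surplus) = 2.9379.
Expected days from Surplus to Medium: 2.9379.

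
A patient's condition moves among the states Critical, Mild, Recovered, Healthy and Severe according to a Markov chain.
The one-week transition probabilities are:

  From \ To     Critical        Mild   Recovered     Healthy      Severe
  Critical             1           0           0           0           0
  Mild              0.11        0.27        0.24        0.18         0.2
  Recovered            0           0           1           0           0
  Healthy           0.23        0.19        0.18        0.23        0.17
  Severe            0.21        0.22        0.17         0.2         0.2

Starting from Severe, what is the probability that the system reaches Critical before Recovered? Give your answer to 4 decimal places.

0.5049

Let h(s) be the probability of absorption at Critical starting from transient state s. Then h(Critical) = 1 and h(Recovered) = 0. By first-step analysis:
h(Mild) = 0.11·1 + 0.27·h(Mild) + 0.24·0 + 0.18·h(Healthy) + 0.2·h(Severe)
h(Healthy) = 0.23·1 + 0.19·h(Mild) + 0.18·0 + 0.23·h(Healthy) + 0.17·h(Severe)
h(Severe) = 0.21·1 + 0.22·h(Mild) + 0.17·0 + 0.2·h(Healthy) + 0.2·h(Severe)
Solving: h(Mild) = 0.4154, h(Healthy) = 0.5127, h(Severe) = 0.5049.
Starting from Severe, the probability is 0.5049.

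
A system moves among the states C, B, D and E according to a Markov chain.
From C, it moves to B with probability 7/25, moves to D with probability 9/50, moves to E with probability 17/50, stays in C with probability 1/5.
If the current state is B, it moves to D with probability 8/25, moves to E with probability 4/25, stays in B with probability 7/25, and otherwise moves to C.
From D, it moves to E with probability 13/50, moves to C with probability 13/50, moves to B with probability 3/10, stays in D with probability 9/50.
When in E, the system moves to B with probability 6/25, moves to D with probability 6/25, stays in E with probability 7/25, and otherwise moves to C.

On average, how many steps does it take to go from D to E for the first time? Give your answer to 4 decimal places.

Let t(s) be the expected number of steps to first reach E from state s, with t(E) = 0. Conditioning on the first step:
t(C) = 1 + 0.2·t(C) + 0.28·t(B) + 0.18·t(D)
t(B) = 1 + 0.24·t(C) + 0.28·t(B) + 0.32·t(D)
t(D) = 1 + 0.26·t(C) + 0.3·t(B) + 0.18·t(D)
Solving: t(C) = 3.6870, t(B) = 4.3939, t(D) = 3.9961.
Expected steps from D to E: 3.9961.

3.9961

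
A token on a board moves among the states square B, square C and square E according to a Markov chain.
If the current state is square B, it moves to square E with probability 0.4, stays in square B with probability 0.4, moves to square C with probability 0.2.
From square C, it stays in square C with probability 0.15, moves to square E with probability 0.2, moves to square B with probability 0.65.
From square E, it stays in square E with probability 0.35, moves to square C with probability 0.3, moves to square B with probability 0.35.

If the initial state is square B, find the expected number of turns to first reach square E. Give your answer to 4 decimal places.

2.7632

Let t(s) be the expected number of turns to first reach square E from state s, with t(square E) = 0. Conditioning on the first turn:
t(square B) = 1 + 0.4·t(square B) + 0.2·t(square C)
t(square C) = 1 + 0.65·t(square B) + 0.15·t(square C)
Solving: t(square B) = 2.7632, t(square C) = 3.2895.
Expected turns from square B to square E: 2.7632.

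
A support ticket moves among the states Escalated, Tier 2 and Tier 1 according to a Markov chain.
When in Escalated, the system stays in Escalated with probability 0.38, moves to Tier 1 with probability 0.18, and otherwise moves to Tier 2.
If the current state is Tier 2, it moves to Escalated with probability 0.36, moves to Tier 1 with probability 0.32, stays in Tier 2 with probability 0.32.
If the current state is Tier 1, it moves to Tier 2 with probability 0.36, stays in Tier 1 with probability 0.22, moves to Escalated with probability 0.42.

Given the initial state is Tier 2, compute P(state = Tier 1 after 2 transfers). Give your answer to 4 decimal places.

0.2376

Sum over the intermediate state after 1 transfer:
P = P(Tier 2→Escalated)·P(Escalated→Tier 1) + P(Tier 2→Tier 2)·P(Tier 2→Tier 1) + P(Tier 2→Tier 1)·P(Tier 1→Tier 1)
  = 0.36×0.18 + 0.32×0.32 + 0.32×0.22
  = 0.0648 + 0.1024 + 0.0704 = 0.2376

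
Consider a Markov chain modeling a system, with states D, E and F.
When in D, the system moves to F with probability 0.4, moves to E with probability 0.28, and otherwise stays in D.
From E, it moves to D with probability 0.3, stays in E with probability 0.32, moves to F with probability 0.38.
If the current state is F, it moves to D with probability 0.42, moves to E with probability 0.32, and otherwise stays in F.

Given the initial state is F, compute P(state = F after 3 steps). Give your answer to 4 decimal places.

Propagate the distribution vector 3 steps from F.
After 0 steps: (0.0000, 0.0000, 1.0000)
After 1 step: (0.4200, 0.3200, 0.2600)
After 2 steps: (0.3396, 0.3032, 0.3572)
After 3 steps: (0.3497, 0.3064, 0.3439)
P(in F after 3 steps) = 0.3439

0.3439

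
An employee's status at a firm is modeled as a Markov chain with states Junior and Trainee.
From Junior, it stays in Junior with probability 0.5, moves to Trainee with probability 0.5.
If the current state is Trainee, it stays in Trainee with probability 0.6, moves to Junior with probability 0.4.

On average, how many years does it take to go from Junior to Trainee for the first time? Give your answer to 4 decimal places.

2.0000

Let t(s) be the expected number of years to first reach Trainee from state s, with t(Trainee) = 0. Conditioning on the first year:
t(Junior) = 1 + 0.5·t(Junior)
Solving: t(Junior) = 2.0000.
Expected years from Junior to Trainee: 2.0000.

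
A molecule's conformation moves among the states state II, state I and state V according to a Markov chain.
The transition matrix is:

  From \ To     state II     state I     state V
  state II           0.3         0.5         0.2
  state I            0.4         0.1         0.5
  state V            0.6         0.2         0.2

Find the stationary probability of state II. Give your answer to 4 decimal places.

Let the stationary distribution be π with π = πP and π_1 + π_2 + π_3 = 1.
π_1 = 0.3·π_1 + 0.4·π_2 + 0.6·π_3
π_2 = 0.5·π_1 + 0.1·π_2 + 0.2·π_3
Solving with the normalization constraint gives π = (0.4161, 0.2953, 0.2886).
So the stationary probability of state II is 0.4161.

0.4161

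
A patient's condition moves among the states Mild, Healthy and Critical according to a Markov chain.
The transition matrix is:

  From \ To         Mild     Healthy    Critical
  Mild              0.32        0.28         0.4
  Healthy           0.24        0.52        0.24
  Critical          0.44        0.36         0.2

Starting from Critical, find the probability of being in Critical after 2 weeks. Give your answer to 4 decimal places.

0.3024

Sum over the intermediate state after 1 week:
P = P(Critical→Mild)·P(Mild→Critical) + P(Critical→Healthy)·P(Healthy→Critical) + P(Critical→Critical)·P(Critical→Critical)
  = 0.44×0.4 + 0.36×0.24 + 0.2×0.2
  = 0.1760 + 0.0864 + 0.0400 = 0.3024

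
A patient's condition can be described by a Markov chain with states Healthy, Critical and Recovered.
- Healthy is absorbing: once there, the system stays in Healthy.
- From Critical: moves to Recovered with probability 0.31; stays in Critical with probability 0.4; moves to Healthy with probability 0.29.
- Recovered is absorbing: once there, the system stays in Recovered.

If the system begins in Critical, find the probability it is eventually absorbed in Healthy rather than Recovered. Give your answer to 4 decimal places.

0.4833

Let h(s) be the probability of absorption at Healthy starting from transient state s. Then h(Healthy) = 1 and h(Recovered) = 0. By first-step analysis:
h(Critical) = 0.29·1 + 0.4·h(Critical) + 0.31·0
Solving: h(Critical) = 0.4833.
Starting from Critical, the probability is 0.4833.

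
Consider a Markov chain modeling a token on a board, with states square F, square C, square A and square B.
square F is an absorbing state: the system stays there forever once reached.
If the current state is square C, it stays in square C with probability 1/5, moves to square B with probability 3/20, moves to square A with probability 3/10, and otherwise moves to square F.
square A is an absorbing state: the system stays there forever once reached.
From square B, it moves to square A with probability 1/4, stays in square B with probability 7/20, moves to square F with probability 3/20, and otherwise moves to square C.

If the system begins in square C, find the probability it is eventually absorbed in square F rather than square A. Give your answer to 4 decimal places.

Let h(s) be the probability of absorption at square F starting from transient state s. Then h(square F) = 1 and h(square A) = 0. By first-step analysis:
h(square C) = 0.35·1 + 0.2·h(square C) + 0.3·0 + 0.15·h(square B)
h(square B) = 0.15·1 + 0.25·h(square C) + 0.25·0 + 0.35·h(square B)
Solving: h(square C) = 0.5181, h(square B) = 0.4301.
Starting from square C, the probability is 0.5181.

0.5181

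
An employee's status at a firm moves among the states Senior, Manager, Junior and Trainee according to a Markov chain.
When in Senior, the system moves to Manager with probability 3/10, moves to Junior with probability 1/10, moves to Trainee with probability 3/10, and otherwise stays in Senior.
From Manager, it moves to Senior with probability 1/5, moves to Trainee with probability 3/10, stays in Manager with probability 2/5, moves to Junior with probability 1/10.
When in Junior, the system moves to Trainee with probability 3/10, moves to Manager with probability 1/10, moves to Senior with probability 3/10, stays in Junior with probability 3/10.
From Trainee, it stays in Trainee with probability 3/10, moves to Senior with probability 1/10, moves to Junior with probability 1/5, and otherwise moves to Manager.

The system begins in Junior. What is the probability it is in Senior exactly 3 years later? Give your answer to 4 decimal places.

Propagate the distribution vector 3 years from Junior.
After 0 years: (0.0000, 0.0000, 1.0000, 0.0000)
After 1 year: (0.3000, 0.1000, 0.3000, 0.3000)
After 2 years: (0.2300, 0.2800, 0.1900, 0.3000)
After 3 years: (0.2120, 0.3200, 0.1680, 0.3000)
P(in Senior after 3 years) = 0.2120

0.2120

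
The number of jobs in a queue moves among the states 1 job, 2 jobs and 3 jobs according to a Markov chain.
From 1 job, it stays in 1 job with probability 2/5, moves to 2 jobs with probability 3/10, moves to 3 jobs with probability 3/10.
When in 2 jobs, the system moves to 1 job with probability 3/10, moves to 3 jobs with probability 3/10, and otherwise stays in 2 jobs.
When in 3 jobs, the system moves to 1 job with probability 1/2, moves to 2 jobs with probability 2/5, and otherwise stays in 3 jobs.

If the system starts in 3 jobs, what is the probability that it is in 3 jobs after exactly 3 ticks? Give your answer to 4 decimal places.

0.2440

Propagate the distribution vector 3 ticks from 3 jobs.
After 0 ticks: (0.0000, 0.0000, 1.0000)
After 1 tick: (0.5000, 0.4000, 0.1000)
After 2 ticks: (0.3700, 0.3500, 0.2800)
After 3 ticks: (0.3930, 0.3630, 0.2440)
P(in 3 jobs after 3 ticks) = 0.2440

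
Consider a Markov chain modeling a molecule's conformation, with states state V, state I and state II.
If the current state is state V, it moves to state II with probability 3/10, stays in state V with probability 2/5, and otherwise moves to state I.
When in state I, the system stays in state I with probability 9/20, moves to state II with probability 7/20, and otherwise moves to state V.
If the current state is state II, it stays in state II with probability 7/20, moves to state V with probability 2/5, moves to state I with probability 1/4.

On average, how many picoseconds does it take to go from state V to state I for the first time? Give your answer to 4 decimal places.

3.5185

Let t(s) be the expected number of picoseconds to first reach state I from state s, with t(state I) = 0. Conditioning on the first picosecond:
t(state V) = 1 + 0.4·t(state V) + 0.3·t(state II)
t(state II) = 1 + 0.4·t(state V) + 0.35·t(state II)
Solving: t(state V) = 3.5185, t(state II) = 3.7037.
Expected picoseconds from state V to state I: 3.5185.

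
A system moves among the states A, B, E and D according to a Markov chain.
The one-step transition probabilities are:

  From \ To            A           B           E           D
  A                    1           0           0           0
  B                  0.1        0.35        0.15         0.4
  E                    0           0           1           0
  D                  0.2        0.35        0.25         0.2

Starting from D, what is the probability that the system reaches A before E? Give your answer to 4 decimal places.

0.4342

Let h(s) be the probability of absorption at A starting from transient state s. Then h(A) = 1 and h(E) = 0. By first-step analysis:
h(B) = 0.1·1 + 0.35·h(B) + 0.15·0 + 0.4·h(D)
h(D) = 0.2·1 + 0.35·h(B) + 0.25·0 + 0.2·h(D)
Solving: h(B) = 0.4211, h(D) = 0.4342.
Starting from D, the probability is 0.4342.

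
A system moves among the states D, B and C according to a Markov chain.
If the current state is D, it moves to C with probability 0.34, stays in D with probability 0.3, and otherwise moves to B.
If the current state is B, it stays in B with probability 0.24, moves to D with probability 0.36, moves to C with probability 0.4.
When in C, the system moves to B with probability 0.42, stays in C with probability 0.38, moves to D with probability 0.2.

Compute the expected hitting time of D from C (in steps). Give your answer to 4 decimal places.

Let t(s) be the expected number of steps to first reach D from state s, with t(D) = 0. Conditioning on the first step:
t(B) = 1 + 0.24·t(B) + 0.4·t(C)
t(C) = 1 + 0.42·t(B) + 0.38·t(C)
Solving: t(B) = 3.3641, t(C) = 3.8918.
Expected steps from C to D: 3.8918.

3.8918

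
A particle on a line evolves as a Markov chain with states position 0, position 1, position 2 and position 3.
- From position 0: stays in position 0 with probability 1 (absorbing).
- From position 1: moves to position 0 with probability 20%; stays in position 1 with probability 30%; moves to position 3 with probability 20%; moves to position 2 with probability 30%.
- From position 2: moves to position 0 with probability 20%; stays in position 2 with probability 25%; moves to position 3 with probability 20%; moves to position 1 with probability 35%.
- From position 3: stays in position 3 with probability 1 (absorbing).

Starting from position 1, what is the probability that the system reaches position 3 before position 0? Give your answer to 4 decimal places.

0.5000

Let h(s) be the probability of absorption at position 3 starting from transient state s. Then h(position 3) = 1 and h(position 0) = 0. By first-step analysis:
h(position 1) = 0.2·0 + 0.3·h(position 1) + 0.3·h(position 2) + 0.2·1
h(position 2) = 0.2·0 + 0.35·h(position 1) + 0.25·h(position 2) + 0.2·1
Solving: h(position 1) = 0.5000, h(position 2) = 0.5000.
Starting from position 1, the probability is 0.5000.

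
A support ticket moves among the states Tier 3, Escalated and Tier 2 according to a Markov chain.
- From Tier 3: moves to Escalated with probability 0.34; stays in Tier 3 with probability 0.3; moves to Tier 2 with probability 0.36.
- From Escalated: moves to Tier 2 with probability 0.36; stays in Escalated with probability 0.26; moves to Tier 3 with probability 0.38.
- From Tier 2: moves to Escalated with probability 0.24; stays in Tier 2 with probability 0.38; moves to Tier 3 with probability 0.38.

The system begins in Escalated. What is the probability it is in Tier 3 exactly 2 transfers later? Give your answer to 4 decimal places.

0.3496

Sum over the intermediate state after 1 transfer:
P = P(Escalated→Tier 3)·P(Tier 3→Tier 3) + P(Escalated→Escalated)·P(Escalated→Tier 3) + P(Escalated→Tier 2)·P(Tier 2→Tier 3)
  = 0.38×0.3 + 0.26×0.38 + 0.36×0.38
  = 0.1140 + 0.0988 + 0.1368 = 0.3496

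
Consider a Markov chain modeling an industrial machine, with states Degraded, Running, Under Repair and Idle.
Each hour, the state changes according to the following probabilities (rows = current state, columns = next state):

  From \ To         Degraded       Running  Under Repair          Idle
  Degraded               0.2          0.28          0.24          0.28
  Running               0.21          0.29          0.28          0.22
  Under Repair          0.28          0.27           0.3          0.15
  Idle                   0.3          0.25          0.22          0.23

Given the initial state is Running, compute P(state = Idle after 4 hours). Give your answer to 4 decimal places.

0.2185

Propagate the distribution vector 4 hours from Running.
After 0 hours: (0.0000, 1.0000, 0.0000, 0.0000)
After 1 hour: (0.2100, 0.2900, 0.2800, 0.2200)
After 2 hours: (0.2473, 0.2735, 0.2640, 0.2152)
After 3 hours: (0.2454, 0.2736, 0.2625, 0.2185)
After 4 hours: (0.2456, 0.2736, 0.2623, 0.2185)
P(in Idle after 4 hours) = 0.2185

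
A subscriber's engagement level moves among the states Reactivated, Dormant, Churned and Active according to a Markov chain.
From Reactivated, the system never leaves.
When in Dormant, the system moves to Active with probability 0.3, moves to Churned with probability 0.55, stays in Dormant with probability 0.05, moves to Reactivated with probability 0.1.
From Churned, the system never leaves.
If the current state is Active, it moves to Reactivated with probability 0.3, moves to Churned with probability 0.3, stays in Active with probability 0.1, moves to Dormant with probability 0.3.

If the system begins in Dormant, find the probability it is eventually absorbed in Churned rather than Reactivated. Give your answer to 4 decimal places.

Let h(s) be the probability of absorption at Churned starting from transient state s. Then h(Churned) = 1 and h(Reactivated) = 0. By first-step analysis:
h(Dormant) = 0.1·0 + 0.05·h(Dormant) + 0.55·1 + 0.3·h(Active)
h(Active) = 0.3·0 + 0.3·h(Dormant) + 0.3·1 + 0.1·h(Active)
Solving: h(Dormant) = 0.7647, h(Active) = 0.5882.
Starting from Dormant, the probability is 0.7647.

0.7647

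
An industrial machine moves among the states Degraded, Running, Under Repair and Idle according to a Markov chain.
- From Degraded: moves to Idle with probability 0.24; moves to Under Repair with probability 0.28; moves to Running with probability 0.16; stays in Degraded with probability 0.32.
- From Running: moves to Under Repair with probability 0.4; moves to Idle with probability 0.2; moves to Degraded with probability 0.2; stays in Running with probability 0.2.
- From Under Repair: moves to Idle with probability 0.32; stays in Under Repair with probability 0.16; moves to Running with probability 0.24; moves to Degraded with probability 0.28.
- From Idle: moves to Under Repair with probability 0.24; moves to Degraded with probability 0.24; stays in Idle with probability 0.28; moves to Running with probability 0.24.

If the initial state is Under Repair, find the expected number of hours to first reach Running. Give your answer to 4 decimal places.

Let t(s) be the expected number of hours to first reach Running from state s, with t(Running) = 0. Conditioning on the first hour:
t(Degraded) = 1 + 0.32·t(Degraded) + 0.28·t(Under Repair) + 0.24·t(Idle)
t(Under Repair) = 1 + 0.28·t(Degraded) + 0.16·t(Under Repair) + 0.32·t(Idle)
t(Idle) = 1 + 0.24·t(Degraded) + 0.24·t(Under Repair) + 0.28·t(Idle)
Solving: t(Degraded) = 4.9793, t(Under Repair) = 4.5952, t(Idle) = 4.5804.
Expected hours from Under Repair to Running: 4.5952.

4.5952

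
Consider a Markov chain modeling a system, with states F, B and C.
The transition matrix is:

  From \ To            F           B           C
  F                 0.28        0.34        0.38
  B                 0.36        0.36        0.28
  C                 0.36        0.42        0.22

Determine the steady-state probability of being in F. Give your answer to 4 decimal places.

Let the stationary distribution be π with π = πP and π_1 + π_2 + π_3 = 1.
π_1 = 0.28·π_1 + 0.36·π_2 + 0.36·π_3
π_2 = 0.34·π_1 + 0.36·π_2 + 0.42·π_3
Solving with the normalization constraint gives π = (0.3333, 0.3711, 0.2956).
So the stationary probability of F is 0.3333.

0.3333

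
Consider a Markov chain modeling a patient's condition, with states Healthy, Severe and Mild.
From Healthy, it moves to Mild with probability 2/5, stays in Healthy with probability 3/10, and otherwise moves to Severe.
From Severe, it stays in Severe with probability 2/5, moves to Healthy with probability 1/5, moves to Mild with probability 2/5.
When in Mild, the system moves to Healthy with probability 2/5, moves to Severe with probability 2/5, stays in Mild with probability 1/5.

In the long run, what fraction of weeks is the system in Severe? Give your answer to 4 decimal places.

Let the stationary distribution be π with π = πP and π_1 + π_2 + π_3 = 1.
π_1 = 0.3·π_1 + 0.2·π_2 + 0.4·π_3
π_2 = 0.3·π_1 + 0.4·π_2 + 0.4·π_3
Solving with the normalization constraint gives π = (0.2963, 0.3704, 0.3333).
So the stationary probability of Severe is 0.3704.

0.3704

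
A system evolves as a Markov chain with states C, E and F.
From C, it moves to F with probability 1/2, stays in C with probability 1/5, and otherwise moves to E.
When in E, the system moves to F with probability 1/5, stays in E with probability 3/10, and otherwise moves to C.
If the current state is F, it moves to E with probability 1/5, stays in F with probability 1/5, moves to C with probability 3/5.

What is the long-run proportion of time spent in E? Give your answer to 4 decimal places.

Let the stationary distribution be π with π = πP and π_1 + π_2 + π_3 = 1.
π_1 = 0.2·π_1 + 0.5·π_2 + 0.6·π_3
π_2 = 0.3·π_1 + 0.3·π_2 + 0.2·π_3
Solving with the normalization constraint gives π = (0.4094, 0.2677, 0.3228).
So the stationary probability of E is 0.2677.

0.2677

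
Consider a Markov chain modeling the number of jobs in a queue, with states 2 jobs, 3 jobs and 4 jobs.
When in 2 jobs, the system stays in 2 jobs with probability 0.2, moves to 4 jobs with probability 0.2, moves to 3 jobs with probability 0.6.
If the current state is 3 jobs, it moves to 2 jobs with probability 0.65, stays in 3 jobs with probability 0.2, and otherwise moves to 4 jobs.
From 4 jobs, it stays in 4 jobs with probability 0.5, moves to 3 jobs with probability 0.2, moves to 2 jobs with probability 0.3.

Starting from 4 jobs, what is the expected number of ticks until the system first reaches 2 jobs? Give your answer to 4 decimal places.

Let t(s) be the expected number of ticks to first reach 2 jobs from state s, with t(2 jobs) = 0. Conditioning on the first tick:
t(3 jobs) = 1 + 0.2·t(3 jobs) + 0.15·t(4 jobs)
t(4 jobs) = 1 + 0.2·t(3 jobs) + 0.5·t(4 jobs)
Solving: t(3 jobs) = 1.7568, t(4 jobs) = 2.7027.
Expected ticks from 4 jobs to 2 jobs: 2.7027.

2.7027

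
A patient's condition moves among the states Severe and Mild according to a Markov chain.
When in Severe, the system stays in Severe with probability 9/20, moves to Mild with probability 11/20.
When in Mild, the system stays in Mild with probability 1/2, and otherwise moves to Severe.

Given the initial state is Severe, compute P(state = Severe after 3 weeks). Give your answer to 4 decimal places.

0.4761

Propagate the distribution vector 3 weeks from Severe.
After 0 weeks: (1.0000, 0.0000)
After 1 week: (0.4500, 0.5500)
After 2 weeks: (0.4775, 0.5225)
After 3 weeks: (0.4761, 0.5239)
P(in Severe after 3 weeks) = 0.4761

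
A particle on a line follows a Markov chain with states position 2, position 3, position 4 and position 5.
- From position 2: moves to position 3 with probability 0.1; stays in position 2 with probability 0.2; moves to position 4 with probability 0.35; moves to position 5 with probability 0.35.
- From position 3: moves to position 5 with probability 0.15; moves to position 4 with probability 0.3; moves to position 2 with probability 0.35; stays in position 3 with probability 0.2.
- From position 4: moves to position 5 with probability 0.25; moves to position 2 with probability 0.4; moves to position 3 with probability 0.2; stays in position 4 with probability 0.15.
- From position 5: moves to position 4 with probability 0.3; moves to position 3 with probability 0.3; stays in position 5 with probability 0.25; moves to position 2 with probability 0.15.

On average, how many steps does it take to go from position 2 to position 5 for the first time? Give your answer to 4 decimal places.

3.4146

Let t(s) be the expected number of steps to first reach position 5 from state s, with t(position 5) = 0. Conditioning on the first step:
t(position 2) = 1 + 0.2·t(position 2) + 0.1·t(position 3) + 0.35·t(position 4)
t(position 3) = 1 + 0.35·t(position 2) + 0.2·t(position 3) + 0.3·t(position 4)
t(position 4) = 1 + 0.4·t(position 2) + 0.2·t(position 3) + 0.15·t(position 4)
Solving: t(position 2) = 3.4146, t(position 3) = 4.1542, t(position 4) = 3.7608.
Expected steps from position 2 to position 5: 3.4146.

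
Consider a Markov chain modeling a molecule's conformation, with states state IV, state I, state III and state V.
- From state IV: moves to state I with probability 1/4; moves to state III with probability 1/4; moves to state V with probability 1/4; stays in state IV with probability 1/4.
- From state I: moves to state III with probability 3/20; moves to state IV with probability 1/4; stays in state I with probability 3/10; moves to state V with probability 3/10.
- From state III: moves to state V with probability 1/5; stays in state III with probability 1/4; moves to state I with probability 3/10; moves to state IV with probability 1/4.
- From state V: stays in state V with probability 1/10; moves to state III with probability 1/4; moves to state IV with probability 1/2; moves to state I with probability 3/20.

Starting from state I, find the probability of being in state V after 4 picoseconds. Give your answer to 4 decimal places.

Propagate the distribution vector 4 picoseconds from state I.
After 0 picoseconds: (0.0000, 1.0000, 0.0000, 0.0000)
After 1 picosecond: (0.2500, 0.3000, 0.1500, 0.3000)
After 2 picoseconds: (0.3250, 0.2425, 0.2200, 0.2125)
After 3 picoseconds: (0.3031, 0.2519, 0.2258, 0.2193)
After 4 picoseconds: (0.3048, 0.2520, 0.2248, 0.2184)
P(in state V after 4 picoseconds) = 0.2184

0.2184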